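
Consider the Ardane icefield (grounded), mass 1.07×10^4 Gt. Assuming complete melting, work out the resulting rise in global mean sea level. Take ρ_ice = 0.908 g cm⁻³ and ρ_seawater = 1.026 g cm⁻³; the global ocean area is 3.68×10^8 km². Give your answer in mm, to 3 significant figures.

≈ 28.3 mm

Ardane: 1.07×10^4 Gt = 1.070×10^16 kg; dividing by ρ_w = 1.026 g cm⁻³ = 1026 kg m⁻³ gives 1.043×10^13 m³ of water.
Spread over 3.68×10^14 m² of ocean, Δh = 1.043×10^13 / 3.68×10^14 = 0.0283 m = 28.3 mm.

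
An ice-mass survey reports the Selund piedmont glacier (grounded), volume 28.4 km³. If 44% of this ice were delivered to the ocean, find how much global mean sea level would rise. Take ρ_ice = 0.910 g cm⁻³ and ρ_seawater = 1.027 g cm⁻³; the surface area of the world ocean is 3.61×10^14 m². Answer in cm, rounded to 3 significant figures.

Selund: 0.44 × 28.4 km³ × (910/1027) = 11.07 km³ of water.
Spread over 3.61×10^14 m² of ocean, Δh = 1.107×10^10 / 3.61×10^14 = 3.07×10^-5 m = 3.07×10^-3 cm.

≈ 3.07×10^-3 cm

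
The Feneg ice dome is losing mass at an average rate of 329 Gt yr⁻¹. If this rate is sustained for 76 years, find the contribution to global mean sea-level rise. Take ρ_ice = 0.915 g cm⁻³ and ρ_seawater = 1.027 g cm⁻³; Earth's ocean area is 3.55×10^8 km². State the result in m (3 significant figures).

≈ 0.0686 m

Total mass lost = 329 Gt/yr × 76 yr = 2.500×10^4 Gt = 2.500×10^16 kg.
ρ_w = 1.027 g cm⁻³ = 1027 kg m⁻³, so water volume = 2.500×10^16 / 1027 = 2.435×10^13 m³.
Δh = 2.435×10^13 / 3.55×10^14 = 0.0686 m.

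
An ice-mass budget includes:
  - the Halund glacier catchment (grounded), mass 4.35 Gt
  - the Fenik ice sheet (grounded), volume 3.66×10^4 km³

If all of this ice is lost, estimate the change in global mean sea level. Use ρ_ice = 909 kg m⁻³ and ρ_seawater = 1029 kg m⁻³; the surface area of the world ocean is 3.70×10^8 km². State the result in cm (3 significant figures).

≈ 8.74 cm

Halund: 4.35 Gt = 4.350×10^12 kg; dividing by ρ_w = 1029 kg m⁻³ gives 4.227×10^9 m³ of water.
Fenik: 3.66×10^4 km³ × (909/1029) = 3.233×10^4 km³ of water.
Total added water ≈ 3.234×10^13 m³ over 3.70×10^14 m² → Δh = 0.0874 m = 8.74 cm.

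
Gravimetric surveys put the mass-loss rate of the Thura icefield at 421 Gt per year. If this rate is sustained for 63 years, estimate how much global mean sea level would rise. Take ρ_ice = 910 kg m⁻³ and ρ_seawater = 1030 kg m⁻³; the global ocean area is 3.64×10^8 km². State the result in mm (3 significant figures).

≈ 70.7 mm

Total mass lost = 421 Gt/yr × 63 yr = 2.652×10^4 Gt = 2.652×10^16 kg.
ρ_w = 1030 kg m⁻³, so water volume = 2.652×10^16 / 1030 = 2.575×10^13 m³.
Δh = 2.575×10^13 / 3.64×10^14 = 0.0707 m = 70.7 mm.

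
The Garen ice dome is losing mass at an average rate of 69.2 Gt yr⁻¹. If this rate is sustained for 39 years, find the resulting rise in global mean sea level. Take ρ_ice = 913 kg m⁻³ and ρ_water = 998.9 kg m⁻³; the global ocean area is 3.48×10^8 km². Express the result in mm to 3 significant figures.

Total mass lost = 69.2 Gt/yr × 39 yr = 2699 Gt = 2.699×10^15 kg.
ρ_w = 998.9 kg m⁻³, so water volume = 2.699×10^15 / 998.9 = 2.702×10^12 m³.
Δh = 2.702×10^12 / 3.48×10^14 = 7.76×10^-3 m = 7.76 mm.

≈ 7.76 mm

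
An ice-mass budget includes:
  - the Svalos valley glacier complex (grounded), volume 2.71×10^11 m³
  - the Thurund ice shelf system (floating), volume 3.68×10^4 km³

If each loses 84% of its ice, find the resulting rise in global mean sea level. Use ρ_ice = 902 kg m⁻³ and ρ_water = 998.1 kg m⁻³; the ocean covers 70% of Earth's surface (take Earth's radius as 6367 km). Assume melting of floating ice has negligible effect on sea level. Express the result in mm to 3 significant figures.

≈ 0.577 mm

Svalos: 0.84 × 2.71×10^11 m³ × (902/998.1) = 2.057×10^11 m³ of water.
The Thurund ice shelf system is floating and already displaces its own weight of water, so its melt adds essentially nothing to sea level.
Total added water ≈ 2.057×10^11 m³ over 3.57×10^14 m² → Δh = 5.77×10^-4 m = 0.577 mm.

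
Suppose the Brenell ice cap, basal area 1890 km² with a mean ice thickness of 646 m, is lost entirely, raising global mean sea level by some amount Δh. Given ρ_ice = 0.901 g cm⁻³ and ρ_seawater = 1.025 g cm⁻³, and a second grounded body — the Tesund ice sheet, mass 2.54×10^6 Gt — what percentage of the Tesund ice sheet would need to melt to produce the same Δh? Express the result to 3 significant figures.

Equal sea-level rise means equal mass of meltwater, i.e. equal mass of ice lost.
Ice mass of Brenell: 1.100×10^15 kg; ice mass of Tesund: 2.540×10^18 kg.
Fraction required = 1.100×10^15 / 2.540×10^18 = 4.33×10^-4 → 0.0433 %.

≈ 0.0433 %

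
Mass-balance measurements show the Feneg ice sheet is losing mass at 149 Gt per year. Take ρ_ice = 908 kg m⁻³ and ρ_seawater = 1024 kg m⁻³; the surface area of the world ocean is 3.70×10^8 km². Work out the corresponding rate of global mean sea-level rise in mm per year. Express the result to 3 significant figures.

≈ 0.393 mm/yr

ρ_w = 1024 kg m⁻³. Annual water volume added = 149 Gt / ρ_w = 1.490×10^14 kg / 1024 kg m⁻³ = 1.455×10^11 m³.
Δh per year = 1.455×10^11 / 3.70×10^14 = 3.93×10^-4 m = 0.393 mm.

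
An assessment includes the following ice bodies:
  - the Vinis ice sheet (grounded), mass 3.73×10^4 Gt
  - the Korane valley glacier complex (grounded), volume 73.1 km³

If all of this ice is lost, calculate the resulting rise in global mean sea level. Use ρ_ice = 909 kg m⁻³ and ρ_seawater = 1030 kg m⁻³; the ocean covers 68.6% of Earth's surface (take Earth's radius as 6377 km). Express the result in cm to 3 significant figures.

≈ 10.3 cm

Vinis: 3.73×10^4 Gt = 3.730×10^16 kg; dividing by ρ_w = 1030 kg m⁻³ gives 3.621×10^13 m³ of water.
Korane: 73.1 km³ × (909/1030) = 64.51 km³ of water.
Total added water ≈ 3.628×10^13 m³ over 3.51×10^14 m² → Δh = 0.103 m = 10.3 cm.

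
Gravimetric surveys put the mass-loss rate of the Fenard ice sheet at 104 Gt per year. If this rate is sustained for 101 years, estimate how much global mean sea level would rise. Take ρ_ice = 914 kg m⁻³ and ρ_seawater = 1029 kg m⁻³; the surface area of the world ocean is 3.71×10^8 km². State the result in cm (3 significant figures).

Total mass lost = 104 Gt/yr × 101 yr = 1.050×10^4 Gt = 1.050×10^16 kg.
ρ_w = 1029 kg m⁻³, so water volume = 1.050×10^16 / 1029 = 1.021×10^13 m³.
Δh = 1.021×10^13 / 3.71×10^14 = 0.0275 m = 2.75 cm.

≈ 2.75 cm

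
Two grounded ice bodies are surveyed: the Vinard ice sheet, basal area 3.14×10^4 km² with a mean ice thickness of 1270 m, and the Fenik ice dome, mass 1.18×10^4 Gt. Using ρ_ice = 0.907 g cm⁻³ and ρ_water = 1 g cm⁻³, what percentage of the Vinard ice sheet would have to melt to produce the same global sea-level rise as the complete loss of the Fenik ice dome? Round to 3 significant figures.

≈ 32.6 %

Equal sea-level rise means equal mass of meltwater, i.e. equal mass of ice lost.
Ice mass of Fenik: 1.180×10^16 kg; ice mass of Vinard: 3.617×10^16 kg.
Fraction required = 1.180×10^16 / 3.617×10^16 = 0.326 → 32.6 %.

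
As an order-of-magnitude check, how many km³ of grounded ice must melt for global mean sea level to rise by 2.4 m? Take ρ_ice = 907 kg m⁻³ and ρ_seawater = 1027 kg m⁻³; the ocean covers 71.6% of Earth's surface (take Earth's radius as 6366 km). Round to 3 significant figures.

Required water volume = Δh × A = 2.4 m × 3.65×10^14 m² = 8.751×10^14 m³ = 8.751×10^5 km³.
Ice volume = water volume × ρ_w/ρ_ice = 8.751×10^5 × 1027/907 = 9.91×10^5 km³.

≈ 9.91×10^5 km³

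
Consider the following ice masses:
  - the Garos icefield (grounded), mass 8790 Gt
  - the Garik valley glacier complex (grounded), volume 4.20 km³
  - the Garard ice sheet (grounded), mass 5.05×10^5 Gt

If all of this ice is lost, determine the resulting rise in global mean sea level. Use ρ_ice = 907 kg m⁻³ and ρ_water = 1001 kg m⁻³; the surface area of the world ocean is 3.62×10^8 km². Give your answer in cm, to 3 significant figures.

≈ 142 cm

Garos: 8790 Gt = 8.790×10^15 kg; dividing by ρ_w = 1001 kg m⁻³ gives 8.781×10^12 m³ of water.
Garik: 4.20 km³ × (907/1001) = 3.806 km³ of water.
Garard: 5.05×10^5 Gt = 5.050×10^17 kg; dividing by ρ_w = 1001 kg m⁻³ gives 5.045×10^14 m³ of water.
Total added water ≈ 5.133×10^14 m³ over 3.62×10^14 m² → Δh = 1.42 m = 142 cm.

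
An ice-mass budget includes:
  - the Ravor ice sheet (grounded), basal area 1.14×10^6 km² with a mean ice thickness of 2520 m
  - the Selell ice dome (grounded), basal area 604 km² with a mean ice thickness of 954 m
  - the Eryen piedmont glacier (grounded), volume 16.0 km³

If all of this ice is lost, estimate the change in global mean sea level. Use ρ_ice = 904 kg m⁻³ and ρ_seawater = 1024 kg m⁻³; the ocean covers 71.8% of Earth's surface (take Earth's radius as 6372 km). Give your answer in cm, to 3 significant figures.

≈ 692 cm

Ravor: ice volume = 1.14×10^6 km² × 2520 m = 2.873×10^6 km³; 2.873×10^6 × (904/1024) = 2.536×10^6 km³ of water.
Selell: ice volume = 604 km² × 954 m = 576.2 km³; 576.2 × (904/1024) = 508.7 km³ of water.
Eryen: 16.0 km³ × (904/1024) = 14.12 km³ of water.
Total added water ≈ 2.537×10^15 m³ over 3.66×10^14 m² → Δh = 6.92 m = 692 cm.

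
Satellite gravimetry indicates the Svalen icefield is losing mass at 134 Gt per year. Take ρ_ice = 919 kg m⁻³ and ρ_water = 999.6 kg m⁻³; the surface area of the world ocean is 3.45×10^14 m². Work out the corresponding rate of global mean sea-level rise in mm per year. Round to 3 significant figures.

ρ_w = 999.6 kg m⁻³. Annual water volume added = 134 Gt / ρ_w = 1.340×10^14 kg / 999.6 kg m⁻³ = 1.341×10^11 m³.
Δh per year = 1.341×10^11 / 3.45×10^14 = 3.89×10^-4 m = 0.389 mm.

≈ 0.389 mm/yr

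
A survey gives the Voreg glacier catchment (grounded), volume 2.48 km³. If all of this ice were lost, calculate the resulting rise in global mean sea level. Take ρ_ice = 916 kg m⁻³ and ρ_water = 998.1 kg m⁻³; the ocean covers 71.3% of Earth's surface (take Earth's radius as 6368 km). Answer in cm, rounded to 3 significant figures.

≈ 6.26×10^-4 cm

Voreg: 2.48 km³ × (916/998.1) = 2.276 km³ of water.
Spread over 3.63×10^14 m² of ocean, Δh = 2.276×10^9 / 3.63×10^14 = 6.26×10^-6 m = 6.26×10^-4 cm.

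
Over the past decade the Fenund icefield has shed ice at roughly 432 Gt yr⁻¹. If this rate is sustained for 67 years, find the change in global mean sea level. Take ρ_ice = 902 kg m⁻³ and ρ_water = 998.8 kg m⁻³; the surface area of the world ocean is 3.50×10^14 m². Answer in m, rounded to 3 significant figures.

≈ 0.0828 m

Total mass lost = 432 Gt/yr × 67 yr = 2.894×10^4 Gt = 2.894×10^16 kg.
ρ_w = 998.8 kg m⁻³, so water volume = 2.894×10^16 / 998.8 = 2.898×10^13 m³.
Δh = 2.898×10^13 / 3.50×10^14 = 0.0828 m.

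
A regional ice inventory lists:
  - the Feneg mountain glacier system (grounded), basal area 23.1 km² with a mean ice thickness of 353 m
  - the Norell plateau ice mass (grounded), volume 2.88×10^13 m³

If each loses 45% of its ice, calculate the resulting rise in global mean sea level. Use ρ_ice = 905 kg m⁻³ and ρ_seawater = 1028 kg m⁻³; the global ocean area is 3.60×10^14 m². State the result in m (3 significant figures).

≈ 0.0317 m

Feneg: ice volume = 23.1 km² × 353 m = 8.154 km³; 0.45 × 8.154 × (905/1028) = 3.230 km³ of water.
Norell: 0.45 × 2.88×10^13 m³ × (905/1028) = 1.141×10^13 m³ of water.
Total added water ≈ 1.141×10^13 m³ over 3.60×10^14 m² → Δh = 0.0317 m.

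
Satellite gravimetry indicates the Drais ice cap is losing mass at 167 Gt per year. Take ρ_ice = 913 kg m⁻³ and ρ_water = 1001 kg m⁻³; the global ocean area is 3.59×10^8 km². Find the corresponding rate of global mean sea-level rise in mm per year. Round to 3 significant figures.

ρ_w = 1001 kg m⁻³. Annual water volume added = 167 Gt / ρ_w = 1.670×10^14 kg / 1001 kg m⁻³ = 1.668×10^11 m³.
Δh per year = 1.668×10^11 / 3.59×10^14 = 4.65×10^-4 m = 0.465 mm.

≈ 0.465 mm/yr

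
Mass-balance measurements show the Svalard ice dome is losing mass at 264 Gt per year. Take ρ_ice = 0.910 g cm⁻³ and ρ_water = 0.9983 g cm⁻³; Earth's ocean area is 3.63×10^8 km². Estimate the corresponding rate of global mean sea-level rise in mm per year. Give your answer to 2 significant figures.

ρ_w = 0.9983 g cm⁻³ = 998.3 kg m⁻³. Annual water volume added = 264 Gt / ρ_w = 2.640×10^14 kg / 998.3 kg m⁻³ = 2.644×10^11 m³.
Δh per year = 2.644×10^11 / 3.63×10^14 = 7.29×10^-4 m = 0.73 mm.

≈ 0.73 mm/yr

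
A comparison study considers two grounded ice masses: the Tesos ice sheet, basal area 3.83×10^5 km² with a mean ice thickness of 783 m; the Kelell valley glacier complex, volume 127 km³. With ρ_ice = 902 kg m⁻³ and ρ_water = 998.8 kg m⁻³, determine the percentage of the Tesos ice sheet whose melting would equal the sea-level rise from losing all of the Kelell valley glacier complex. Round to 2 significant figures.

Equal sea-level rise means equal mass of meltwater, i.e. equal mass of ice lost.
Ice mass of Kelell: 1.146×10^14 kg; ice mass of Tesos: 2.705×10^17 kg.
Fraction required = 1.146×10^14 / 2.705×10^17 = 4.23×10^-4 → 0.042 %.

≈ 0.042 %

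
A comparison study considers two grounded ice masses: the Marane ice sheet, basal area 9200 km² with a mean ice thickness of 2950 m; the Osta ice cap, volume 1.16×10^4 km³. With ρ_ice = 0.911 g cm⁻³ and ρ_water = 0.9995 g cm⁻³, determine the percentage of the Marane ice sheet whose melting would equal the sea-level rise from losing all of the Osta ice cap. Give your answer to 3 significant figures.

Equal sea-level rise means equal mass of meltwater, i.e. equal mass of ice lost.
Ice mass of Osta: 1.057×10^16 kg; ice mass of Marane: 2.472×10^16 kg.
Fraction required = 1.057×10^16 / 2.472×10^16 = 0.427 → 42.7 %.

≈ 42.7 %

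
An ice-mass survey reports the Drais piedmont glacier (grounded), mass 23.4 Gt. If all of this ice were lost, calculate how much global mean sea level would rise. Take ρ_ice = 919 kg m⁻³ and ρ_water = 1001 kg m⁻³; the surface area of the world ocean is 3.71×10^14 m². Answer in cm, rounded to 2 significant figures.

Drais: 23.4 Gt = 2.340×10^13 kg; dividing by ρ_w = 1001 kg m⁻³ gives 2.338×10^10 m³ of water.
Spread over 3.71×10^14 m² of ocean, Δh = 2.338×10^10 / 3.71×10^14 = 6.30×10^-5 m = 6.3×10^-3 cm.

≈ 6.3×10^-3 cm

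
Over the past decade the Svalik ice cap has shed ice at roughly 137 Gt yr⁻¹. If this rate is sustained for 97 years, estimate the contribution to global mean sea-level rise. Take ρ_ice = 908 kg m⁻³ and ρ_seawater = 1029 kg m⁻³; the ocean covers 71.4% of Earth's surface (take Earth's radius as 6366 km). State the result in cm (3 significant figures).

≈ 3.55 cm

Total mass lost = 137 Gt/yr × 97 yr = 1.329×10^4 Gt = 1.329×10^16 kg.
ρ_w = 1029 kg m⁻³, so water volume = 1.329×10^16 / 1029 = 1.291×10^13 m³.
Δh = 1.291×10^13 / 3.64×10^14 = 0.0355 m = 3.55 cm.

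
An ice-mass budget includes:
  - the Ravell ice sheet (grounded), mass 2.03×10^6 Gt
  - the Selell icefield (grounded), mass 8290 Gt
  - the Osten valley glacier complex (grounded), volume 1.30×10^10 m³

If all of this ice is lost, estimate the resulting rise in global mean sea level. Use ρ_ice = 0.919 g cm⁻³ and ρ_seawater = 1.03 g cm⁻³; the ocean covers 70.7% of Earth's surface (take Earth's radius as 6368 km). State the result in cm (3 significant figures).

≈ 549 cm

Ravell: 2.03×10^6 Gt = 2.030×10^18 kg; dividing by ρ_w = 1.03 g cm⁻³ = 1030 kg m⁻³ gives 1.971×10^15 m³ of water.
Selell: 8290 Gt = 8.290×10^15 kg; dividing by ρ_w = 1030 kg m⁻³ gives 8.049×10^12 m³ of water.
Osten: 1.30×10^10 m³ × (919/1030) = 1.160×10^10 m³ of water.
Total added water ≈ 1.979×10^15 m³ over 3.60×10^14 m² → Δh = 5.49 m = 549 cm.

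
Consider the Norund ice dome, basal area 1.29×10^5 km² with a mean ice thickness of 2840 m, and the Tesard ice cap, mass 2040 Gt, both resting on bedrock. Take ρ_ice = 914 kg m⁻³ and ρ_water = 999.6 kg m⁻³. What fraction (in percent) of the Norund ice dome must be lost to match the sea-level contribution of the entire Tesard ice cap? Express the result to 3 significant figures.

≈ 0.609 %

Equal sea-level rise means equal mass of meltwater, i.e. equal mass of ice lost.
Ice mass of Tesard: 2.040×10^15 kg; ice mass of Norund: 3.349×10^17 kg.
Fraction required = 2.040×10^15 / 3.349×10^17 = 6.09×10^-3 → 0.609 %.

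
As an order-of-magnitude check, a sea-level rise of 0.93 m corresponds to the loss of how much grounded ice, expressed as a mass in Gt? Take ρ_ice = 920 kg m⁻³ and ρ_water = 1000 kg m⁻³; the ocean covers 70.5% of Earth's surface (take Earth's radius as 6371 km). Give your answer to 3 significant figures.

≈ 3.34×10^5 Gt

Required water volume = Δh × A = 0.93 m × 3.60×10^14 m² = 3.344×10^14 m³.
ρ_w = 1000 kg m⁻³, so the mass of water = 3.344×10^14 m³ × 1000 kg m⁻³ = 3.344×10^17 kg = 3.34×10^5 Gt (and the same mass of ice, by conservation).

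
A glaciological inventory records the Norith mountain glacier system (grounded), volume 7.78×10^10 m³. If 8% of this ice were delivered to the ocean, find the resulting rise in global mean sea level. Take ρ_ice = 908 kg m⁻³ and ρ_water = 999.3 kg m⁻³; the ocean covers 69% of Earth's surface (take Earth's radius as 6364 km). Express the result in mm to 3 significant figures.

Norith: 0.08 × 7.78×10^10 m³ × (908/999.3) = 5.655×10^9 m³ of water.
Spread over 3.51×10^14 m² of ocean, Δh = 5.655×10^9 / 3.51×10^14 = 1.61×10^-5 m = 0.0161 mm.

≈ 0.0161 mm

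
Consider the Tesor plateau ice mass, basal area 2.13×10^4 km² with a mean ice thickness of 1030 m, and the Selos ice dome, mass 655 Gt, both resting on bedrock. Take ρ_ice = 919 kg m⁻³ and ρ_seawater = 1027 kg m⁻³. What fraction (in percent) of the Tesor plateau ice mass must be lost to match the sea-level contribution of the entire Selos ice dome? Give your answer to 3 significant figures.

Equal sea-level rise means equal mass of meltwater, i.e. equal mass of ice lost.
Ice mass of Selos: 6.550×10^14 kg; ice mass of Tesor: 2.016×10^16 kg.
Fraction required = 6.550×10^14 / 2.016×10^16 = 0.0325 → 3.25 %.

≈ 3.25 %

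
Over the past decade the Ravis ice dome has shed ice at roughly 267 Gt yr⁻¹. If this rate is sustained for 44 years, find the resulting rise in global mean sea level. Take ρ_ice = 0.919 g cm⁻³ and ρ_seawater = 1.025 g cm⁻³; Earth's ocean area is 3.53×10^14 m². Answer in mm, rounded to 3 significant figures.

≈ 32.5 mm

Total mass lost = 267 Gt/yr × 44 yr = 1.175×10^4 Gt = 1.175×10^16 kg.
ρ_w = 1.025 g cm⁻³ = 1025 kg m⁻³, so water volume = 1.175×10^16 / 1025 = 1.146×10^13 m³.
Δh = 1.146×10^13 / 3.53×10^14 = 0.0325 m = 32.5 mm.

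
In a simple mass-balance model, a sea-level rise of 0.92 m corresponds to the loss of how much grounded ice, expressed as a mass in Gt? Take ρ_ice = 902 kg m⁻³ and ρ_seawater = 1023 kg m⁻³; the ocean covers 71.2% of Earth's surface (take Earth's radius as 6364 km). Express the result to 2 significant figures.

Required water volume = Δh × A = 0.92 m × 3.62×10^14 m² = 3.334×10^14 m³.
ρ_w = 1023 kg m⁻³, so the mass of water = 3.334×10^14 m³ × 1023 kg m⁻³ = 3.410×10^17 kg = 3.4×10^5 Gt (and the same mass of ice, by conservation).

≈ 3.4×10^5 Gt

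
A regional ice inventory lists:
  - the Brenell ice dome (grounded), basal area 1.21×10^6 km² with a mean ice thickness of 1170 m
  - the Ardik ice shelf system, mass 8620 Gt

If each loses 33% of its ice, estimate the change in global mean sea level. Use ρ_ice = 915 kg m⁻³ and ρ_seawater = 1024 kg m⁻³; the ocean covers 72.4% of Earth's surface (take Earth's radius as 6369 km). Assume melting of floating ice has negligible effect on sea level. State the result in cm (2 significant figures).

≈ 110 cm

Brenell: ice volume = 1.21×10^6 km² × 1170 m = 1.416×10^6 km³; 0.33 × 1.416×10^6 × (915/1024) = 4.175×10^5 km³ of water.
The Ardik ice shelf system is floating and already displaces its own weight of water, so its melt adds essentially nothing to sea level.
Total added water ≈ 4.175×10^14 m³ over 3.69×10^14 m² → Δh = 1.13 m = 110 cm.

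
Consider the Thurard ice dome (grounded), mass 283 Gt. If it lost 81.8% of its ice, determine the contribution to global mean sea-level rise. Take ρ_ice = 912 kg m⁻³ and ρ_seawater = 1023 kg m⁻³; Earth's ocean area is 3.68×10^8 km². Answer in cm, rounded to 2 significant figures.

≈ 0.061 cm

Thurard: 0.818 × 283 Gt = 2.315×10^14 kg; dividing by ρ_w = 1023 kg m⁻³ gives 2.263×10^11 m³ of water.
Spread over 3.68×10^14 m² of ocean, Δh = 2.263×10^11 / 3.68×10^14 = 6.15×10^-4 m = 0.061 cm.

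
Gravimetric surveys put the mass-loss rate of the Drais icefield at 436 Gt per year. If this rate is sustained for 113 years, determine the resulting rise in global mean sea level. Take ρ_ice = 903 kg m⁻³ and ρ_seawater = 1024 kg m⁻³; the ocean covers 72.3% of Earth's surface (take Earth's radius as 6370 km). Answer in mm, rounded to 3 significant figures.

Total mass lost = 436 Gt/yr × 113 yr = 4.927×10^4 Gt = 4.927×10^16 kg.
ρ_w = 1024 kg m⁻³, so water volume = 4.927×10^16 / 1024 = 4.811×10^13 m³.
Δh = 4.811×10^13 / 3.69×10^14 = 0.131 m = 131 mm.

≈ 131 mm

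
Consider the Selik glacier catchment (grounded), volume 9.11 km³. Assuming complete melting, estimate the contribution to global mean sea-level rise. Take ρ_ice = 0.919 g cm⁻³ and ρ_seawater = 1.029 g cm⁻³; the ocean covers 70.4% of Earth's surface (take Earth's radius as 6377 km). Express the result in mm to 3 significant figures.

Selik: 9.11 km³ × (919/1029) = 8.136 km³ of water.
Spread over 3.60×10^14 m² of ocean, Δh = 8.136×10^9 / 3.60×10^14 = 2.26×10^-5 m = 0.0226 mm.

≈ 0.0226 mm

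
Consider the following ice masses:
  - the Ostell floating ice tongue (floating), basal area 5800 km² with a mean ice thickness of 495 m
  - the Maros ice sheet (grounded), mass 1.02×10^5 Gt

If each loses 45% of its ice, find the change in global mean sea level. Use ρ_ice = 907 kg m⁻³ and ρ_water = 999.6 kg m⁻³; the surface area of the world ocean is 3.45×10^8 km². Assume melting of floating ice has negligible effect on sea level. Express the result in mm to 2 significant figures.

The Ostell floating ice tongue is floating and already displaces its own weight of water, so its melt adds essentially nothing to sea level.
Maros: 0.45 × 1.02×10^5 Gt = 4.590×10^16 kg; dividing by ρ_w = 999.6 kg m⁻³ gives 4.592×10^13 m³ of water.
Total added water ≈ 4.592×10^13 m³ over 3.45×10^14 m² → Δh = 0.133 m = 130 mm.

≈ 130 mm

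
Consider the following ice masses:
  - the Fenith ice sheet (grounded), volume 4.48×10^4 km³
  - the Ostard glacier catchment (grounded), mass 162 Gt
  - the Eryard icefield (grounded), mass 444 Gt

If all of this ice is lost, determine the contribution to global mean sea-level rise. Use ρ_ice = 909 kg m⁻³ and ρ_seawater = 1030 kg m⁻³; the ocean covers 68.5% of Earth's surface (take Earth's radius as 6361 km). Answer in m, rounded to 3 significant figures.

Fenith: 4.48×10^4 km³ × (909/1030) = 3.954×10^4 km³ of water.
Ostard: 162 Gt = 1.620×10^14 kg; dividing by ρ_w = 1030 kg m⁻³ gives 1.573×10^11 m³ of water.
Eryard: 444 Gt = 4.440×10^14 kg; dividing by ρ_w = 1030 kg m⁻³ gives 4.311×10^11 m³ of water.
Total added water ≈ 4.013×10^13 m³ over 3.48×10^14 m² → Δh = 0.115 m.

≈ 0.115 m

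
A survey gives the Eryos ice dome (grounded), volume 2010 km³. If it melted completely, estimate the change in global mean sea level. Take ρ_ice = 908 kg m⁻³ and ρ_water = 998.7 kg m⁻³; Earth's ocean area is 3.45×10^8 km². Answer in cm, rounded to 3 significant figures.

Eryos: 2010 km³ × (908/998.7) = 1827 km³ of water.
Spread over 3.45×10^14 m² of ocean, Δh = 1.827×10^12 / 3.45×10^14 = 5.30×10^-3 m = 0.530 cm.

≈ 0.530 cm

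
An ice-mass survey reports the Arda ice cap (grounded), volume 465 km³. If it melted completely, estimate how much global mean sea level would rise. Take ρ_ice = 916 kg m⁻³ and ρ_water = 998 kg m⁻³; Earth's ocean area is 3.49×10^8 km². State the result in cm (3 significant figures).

≈ 0.122 cm

Arda: 465 km³ × (916/998) = 426.8 km³ of water.
Spread over 3.49×10^14 m² of ocean, Δh = 4.268×10^11 / 3.49×10^14 = 1.22×10^-3 m = 0.122 cm.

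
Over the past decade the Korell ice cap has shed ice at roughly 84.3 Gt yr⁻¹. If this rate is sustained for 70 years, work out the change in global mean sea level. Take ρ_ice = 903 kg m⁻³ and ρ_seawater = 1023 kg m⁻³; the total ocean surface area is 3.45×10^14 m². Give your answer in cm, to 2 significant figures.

Total mass lost = 84.3 Gt/yr × 70 yr = 5901 Gt = 5.901×10^15 kg.
ρ_w = 1023 kg m⁻³, so water volume = 5.901×10^15 / 1023 = 5.768×10^12 m³.
Δh = 5.768×10^12 / 3.45×10^14 = 0.0167 m = 1.7 cm.

≈ 1.7 cm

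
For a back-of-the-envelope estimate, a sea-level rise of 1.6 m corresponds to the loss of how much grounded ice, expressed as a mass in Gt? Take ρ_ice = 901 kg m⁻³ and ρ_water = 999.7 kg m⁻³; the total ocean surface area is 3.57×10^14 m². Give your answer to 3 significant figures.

Required water volume = Δh × A = 1.6 m × 3.57×10^14 m² = 5.712×10^14 m³.
ρ_w = 999.7 kg m⁻³, so the mass of water = 5.712×10^14 m³ × 999.7 kg m⁻³ = 5.710×10^17 kg = 5.71×10^5 Gt (and the same mass of ice, by conservation).

≈ 5.71×10^5 Gt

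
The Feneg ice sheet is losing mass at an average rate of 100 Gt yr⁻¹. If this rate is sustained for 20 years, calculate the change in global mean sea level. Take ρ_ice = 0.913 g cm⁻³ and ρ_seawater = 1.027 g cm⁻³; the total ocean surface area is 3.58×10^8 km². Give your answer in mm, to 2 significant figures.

≈ 5.4 mm

Total mass lost = 100 Gt/yr × 20 yr = 2000 Gt = 2.000×10^15 kg.
ρ_w = 1.027 g cm⁻³ = 1027 kg m⁻³, so water volume = 2.000×10^15 / 1027 = 1.947×10^12 m³.
Δh = 1.947×10^12 / 3.58×10^14 = 5.44×10^-3 m = 5.4 mm.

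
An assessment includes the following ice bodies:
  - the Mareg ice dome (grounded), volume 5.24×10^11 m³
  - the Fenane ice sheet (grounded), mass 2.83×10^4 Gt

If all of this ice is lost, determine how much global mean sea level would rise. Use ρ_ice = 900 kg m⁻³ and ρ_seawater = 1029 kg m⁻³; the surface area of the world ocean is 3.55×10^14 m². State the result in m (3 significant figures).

≈ 0.0788 m

Mareg: 5.24×10^11 m³ × (900/1029) = 4.583×10^11 m³ of water.
Fenane: 2.83×10^4 Gt = 2.830×10^16 kg; dividing by ρ_w = 1029 kg m⁻³ gives 2.750×10^13 m³ of water.
Total added water ≈ 2.796×10^13 m³ over 3.55×10^14 m² → Δh = 0.0788 m.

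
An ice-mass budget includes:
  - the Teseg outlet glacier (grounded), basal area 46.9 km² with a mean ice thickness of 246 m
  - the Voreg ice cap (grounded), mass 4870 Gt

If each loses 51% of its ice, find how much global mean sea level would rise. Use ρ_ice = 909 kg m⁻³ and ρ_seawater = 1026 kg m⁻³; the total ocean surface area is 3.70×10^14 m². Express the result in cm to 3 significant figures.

Teseg: ice volume = 46.9 km² × 246 m = 11.54 km³; 0.51 × 11.54 × (909/1026) = 5.213 km³ of water.
Voreg: 0.51 × 4870 Gt = 2.484×10^15 kg; dividing by ρ_w = 1026 kg m⁻³ gives 2.421×10^12 m³ of water.
Total added water ≈ 2.426×10^12 m³ over 3.70×10^14 m² → Δh = 6.56×10^-3 m = 0.656 cm.

≈ 0.656 cm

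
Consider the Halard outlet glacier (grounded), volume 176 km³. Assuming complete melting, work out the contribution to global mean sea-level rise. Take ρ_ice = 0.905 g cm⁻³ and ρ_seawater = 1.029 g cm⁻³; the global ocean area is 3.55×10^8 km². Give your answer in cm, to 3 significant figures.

Halard: 176 km³ × (905/1029) = 154.8 km³ of water.
Spread over 3.55×10^14 m² of ocean, Δh = 1.548×10^11 / 3.55×10^14 = 4.36×10^-4 m = 0.0436 cm.

≈ 0.0436 cm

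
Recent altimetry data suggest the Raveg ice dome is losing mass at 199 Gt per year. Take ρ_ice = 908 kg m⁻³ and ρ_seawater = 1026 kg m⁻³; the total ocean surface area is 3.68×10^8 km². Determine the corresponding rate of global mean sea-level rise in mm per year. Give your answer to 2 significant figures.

≈ 0.53 mm/yr

ρ_w = 1026 kg m⁻³. Annual water volume added = 199 Gt / ρ_w = 1.990×10^14 kg / 1026 kg m⁻³ = 1.940×10^11 m³.
Δh per year = 1.940×10^11 / 3.68×10^14 = 5.27×10^-4 m = 0.53 mm.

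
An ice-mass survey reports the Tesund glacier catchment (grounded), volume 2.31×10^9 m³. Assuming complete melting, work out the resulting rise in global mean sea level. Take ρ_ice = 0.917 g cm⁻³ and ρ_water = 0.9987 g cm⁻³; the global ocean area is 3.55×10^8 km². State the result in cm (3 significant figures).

Tesund: 2.31×10^9 m³ × (917/998.7) = 2.121×10^9 m³ of water.
Spread over 3.55×10^14 m² of ocean, Δh = 2.121×10^9 / 3.55×10^14 = 5.97×10^-6 m = 5.97×10^-4 cm.

≈ 5.97×10^-4 cm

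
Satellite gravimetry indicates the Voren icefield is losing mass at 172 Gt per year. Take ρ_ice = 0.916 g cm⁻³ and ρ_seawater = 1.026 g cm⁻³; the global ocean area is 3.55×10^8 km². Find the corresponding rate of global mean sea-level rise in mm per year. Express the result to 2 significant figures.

≈ 0.47 mm/yr

ρ_w = 1.026 g cm⁻³ = 1026 kg m⁻³. Annual water volume added = 172 Gt / ρ_w = 1.720×10^14 kg / 1026 kg m⁻³ = 1.676×10^11 m³.
Δh per year = 1.676×10^11 / 3.55×10^14 = 4.72×10^-4 m = 0.47 mm.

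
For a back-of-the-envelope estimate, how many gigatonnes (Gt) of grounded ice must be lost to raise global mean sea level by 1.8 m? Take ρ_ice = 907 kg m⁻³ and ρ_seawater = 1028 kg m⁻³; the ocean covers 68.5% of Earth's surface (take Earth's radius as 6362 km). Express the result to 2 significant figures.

Required water volume = Δh × A = 1.8 m × 3.48×10^14 m² = 6.271×10^14 m³.
ρ_w = 1028 kg m⁻³, so the mass of water = 6.271×10^14 m³ × 1028 kg m⁻³ = 6.447×10^17 kg = 6.4×10^5 Gt (and the same mass of ice, by conservation).

≈ 6.4×10^5 Gt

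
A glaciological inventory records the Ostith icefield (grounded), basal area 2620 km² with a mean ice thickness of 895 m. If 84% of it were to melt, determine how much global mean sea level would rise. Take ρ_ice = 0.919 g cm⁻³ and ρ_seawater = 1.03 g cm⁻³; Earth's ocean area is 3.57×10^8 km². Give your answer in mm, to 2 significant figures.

≈ 4.9 mm

Ostith: ice volume = 2620 km² × 895 m = 2345 km³; 0.84 × 2345 × (919/1030) = 1757 km³ of water.
Spread over 3.57×10^14 m² of ocean, Δh = 1.757×10^12 / 3.57×10^14 = 4.92×10^-3 m = 4.9 mm.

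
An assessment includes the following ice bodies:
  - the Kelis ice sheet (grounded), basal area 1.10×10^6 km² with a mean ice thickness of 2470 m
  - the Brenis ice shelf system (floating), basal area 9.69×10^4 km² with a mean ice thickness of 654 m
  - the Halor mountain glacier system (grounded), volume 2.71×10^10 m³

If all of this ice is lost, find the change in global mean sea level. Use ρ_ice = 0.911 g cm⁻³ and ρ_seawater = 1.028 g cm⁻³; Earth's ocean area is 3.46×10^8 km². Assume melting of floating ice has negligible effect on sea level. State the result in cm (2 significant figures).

≈ 700 cm

Kelis: ice volume = 1.10×10^6 km² × 2470 m = 2.717×10^6 km³; 2.717×10^6 × (911/1028) = 2.408×10^6 km³ of water.
The Brenis ice shelf system is floating and already displaces its own weight of water, so its melt adds essentially nothing to sea level.
Halor: 2.71×10^10 m³ × (911/1028) = 2.402×10^10 m³ of water.
Total added water ≈ 2.408×10^15 m³ over 3.46×10^14 m² → Δh = 6.96 m = 700 cm.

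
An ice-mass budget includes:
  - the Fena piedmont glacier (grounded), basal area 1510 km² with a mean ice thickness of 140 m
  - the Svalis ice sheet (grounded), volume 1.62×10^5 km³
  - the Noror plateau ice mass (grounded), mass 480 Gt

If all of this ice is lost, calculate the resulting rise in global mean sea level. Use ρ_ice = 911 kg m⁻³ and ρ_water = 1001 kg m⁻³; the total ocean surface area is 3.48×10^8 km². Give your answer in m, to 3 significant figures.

Fena: ice volume = 1510 km² × 140 m = 211.4 km³; 211.4 × (911/1001) = 192.4 km³ of water.
Svalis: 1.62×10^5 km³ × (911/1001) = 1.474×10^5 km³ of water.
Noror: 480 Gt = 4.800×10^14 kg; dividing by ρ_w = 1001 kg m⁻³ gives 4.795×10^11 m³ of water.
Total added water ≈ 1.481×10^14 m³ over 3.48×10^14 m² → Δh = 0.426 m.

≈ 0.426 m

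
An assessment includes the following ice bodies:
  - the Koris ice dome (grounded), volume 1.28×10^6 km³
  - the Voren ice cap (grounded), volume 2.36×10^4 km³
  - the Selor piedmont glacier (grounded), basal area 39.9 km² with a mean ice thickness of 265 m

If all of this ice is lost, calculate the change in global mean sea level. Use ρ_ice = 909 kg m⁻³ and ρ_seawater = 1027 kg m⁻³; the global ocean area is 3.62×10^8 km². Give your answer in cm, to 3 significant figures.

Koris: 1.28×10^6 km³ × (909/1027) = 1.133×10^6 km³ of water.
Voren: 2.36×10^4 km³ × (909/1027) = 2.089×10^4 km³ of water.
Selor: ice volume = 39.9 km² × 265 m = 10.57 km³; 10.57 × (909/1027) = 9.359 km³ of water.
Total added water ≈ 1.154×10^15 m³ over 3.62×10^14 m² → Δh = 3.19 m = 319 cm.

≈ 319 cm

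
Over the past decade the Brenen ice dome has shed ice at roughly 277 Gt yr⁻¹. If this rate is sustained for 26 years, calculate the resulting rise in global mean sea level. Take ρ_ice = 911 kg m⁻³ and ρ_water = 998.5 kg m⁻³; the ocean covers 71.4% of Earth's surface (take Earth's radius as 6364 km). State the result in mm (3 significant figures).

≈ 19.8 mm

Total mass lost = 277 Gt/yr × 26 yr = 7202 Gt = 7.202×10^15 kg.
ρ_w = 998.5 kg m⁻³, so water volume = 7.202×10^15 / 998.5 = 7.213×10^12 m³.
Δh = 7.213×10^12 / 3.63×10^14 = 0.0198 m = 19.8 mm.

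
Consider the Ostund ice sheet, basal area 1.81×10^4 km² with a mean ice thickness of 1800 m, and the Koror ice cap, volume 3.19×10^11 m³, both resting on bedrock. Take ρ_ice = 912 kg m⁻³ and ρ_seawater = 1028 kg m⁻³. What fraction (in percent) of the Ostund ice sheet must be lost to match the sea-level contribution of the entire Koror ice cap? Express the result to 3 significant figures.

≈ 0.979 %

Equal sea-level rise means equal mass of meltwater, i.e. equal mass of ice lost.
Ice mass of Koror: 2.909×10^14 kg; ice mass of Ostund: 2.971×10^16 kg.
Fraction required = 2.909×10^14 / 2.971×10^16 = 9.79×10^-3 → 0.979 %.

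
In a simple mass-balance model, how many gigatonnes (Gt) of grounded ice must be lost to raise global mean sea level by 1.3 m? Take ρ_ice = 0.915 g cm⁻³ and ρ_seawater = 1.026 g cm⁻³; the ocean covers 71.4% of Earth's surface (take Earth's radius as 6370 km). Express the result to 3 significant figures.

Required water volume = Δh × A = 1.3 m × 3.64×10^14 m² = 4.733×10^14 m³.
ρ_w = 1.026 g cm⁻³ = 1026 kg m⁻³, so the mass of water = 4.733×10^14 m³ × 1026 kg m⁻³ = 4.856×10^17 kg = 4.86×10^5 Gt (and the same mass of ice, by conservation).

≈ 4.86×10^5 Gt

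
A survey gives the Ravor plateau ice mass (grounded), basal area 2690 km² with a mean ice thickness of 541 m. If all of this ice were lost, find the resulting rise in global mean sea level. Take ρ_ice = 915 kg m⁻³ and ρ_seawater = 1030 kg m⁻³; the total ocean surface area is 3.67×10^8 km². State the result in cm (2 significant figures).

≈ 0.35 cm

Ravor: ice volume = 2690 km² × 541 m = 1455 km³; 1455 × (915/1030) = 1293 km³ of water.
Spread over 3.67×10^14 m² of ocean, Δh = 1.293×10^12 / 3.67×10^14 = 3.52×10^-3 m = 0.35 cm.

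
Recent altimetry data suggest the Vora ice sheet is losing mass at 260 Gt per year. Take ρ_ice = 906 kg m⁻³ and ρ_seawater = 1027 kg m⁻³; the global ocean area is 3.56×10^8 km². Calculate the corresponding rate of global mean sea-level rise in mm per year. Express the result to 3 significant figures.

ρ_w = 1027 kg m⁻³. Annual water volume added = 260 Gt / ρ_w = 2.600×10^14 kg / 1027 kg m⁻³ = 2.532×10^11 m³.
Δh per year = 2.532×10^11 / 3.56×10^14 = 7.11×10^-4 m = 0.711 mm.

≈ 0.711 mm/yr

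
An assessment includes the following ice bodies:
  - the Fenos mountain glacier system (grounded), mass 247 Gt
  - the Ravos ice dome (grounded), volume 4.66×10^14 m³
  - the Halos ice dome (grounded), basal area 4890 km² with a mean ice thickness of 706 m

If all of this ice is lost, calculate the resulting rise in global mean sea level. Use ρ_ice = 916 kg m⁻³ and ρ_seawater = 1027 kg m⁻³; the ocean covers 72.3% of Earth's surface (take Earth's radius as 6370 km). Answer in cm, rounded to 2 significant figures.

≈ 110 cm

Fenos: 247 Gt = 2.470×10^14 kg; dividing by ρ_w = 1027 kg m⁻³ gives 2.405×10^11 m³ of water.
Ravos: 4.66×10^14 m³ × (916/1027) = 4.156×10^14 m³ of water.
Halos: ice volume = 4890 km² × 706 m = 3452 km³; 3452 × (916/1027) = 3079 km³ of water.
Total added water ≈ 4.190×10^14 m³ over 3.69×10^14 m² → Δh = 1.14 m = 110 cm.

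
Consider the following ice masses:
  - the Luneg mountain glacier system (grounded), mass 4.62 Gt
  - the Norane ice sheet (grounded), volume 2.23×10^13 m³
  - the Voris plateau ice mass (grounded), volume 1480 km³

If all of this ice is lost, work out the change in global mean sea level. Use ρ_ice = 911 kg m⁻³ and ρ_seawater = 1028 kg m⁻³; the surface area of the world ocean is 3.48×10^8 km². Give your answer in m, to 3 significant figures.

Luneg: 4.62 Gt = 4.620×10^12 kg; dividing by ρ_w = 1028 kg m⁻³ gives 4.494×10^9 m³ of water.
Norane: 2.23×10^13 m³ × (911/1028) = 1.976×10^13 m³ of water.
Voris: 1480 km³ × (911/1028) = 1312 km³ of water.
Total added water ≈ 2.108×10^13 m³ over 3.48×10^14 m² → Δh = 0.0606 m.

≈ 0.0606 m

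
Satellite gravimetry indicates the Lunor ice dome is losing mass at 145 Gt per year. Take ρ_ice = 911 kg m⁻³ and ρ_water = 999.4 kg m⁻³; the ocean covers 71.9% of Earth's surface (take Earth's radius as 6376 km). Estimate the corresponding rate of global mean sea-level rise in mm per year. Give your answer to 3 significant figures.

ρ_w = 999.4 kg m⁻³. Annual water volume added = 145 Gt / ρ_w = 1.450×10^14 kg / 999.4 kg m⁻³ = 1.451×10^11 m³.
Δh per year = 1.451×10^11 / 3.67×10^14 = 3.95×10^-4 m = 0.395 mm.

≈ 0.395 mm/yr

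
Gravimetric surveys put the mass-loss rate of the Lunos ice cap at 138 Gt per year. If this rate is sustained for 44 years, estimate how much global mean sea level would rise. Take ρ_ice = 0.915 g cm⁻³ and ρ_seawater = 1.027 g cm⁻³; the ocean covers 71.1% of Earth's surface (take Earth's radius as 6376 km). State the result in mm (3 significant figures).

≈ 16.3 mm

Total mass lost = 138 Gt/yr × 44 yr = 6072 Gt = 6.072×10^15 kg.
ρ_w = 1.027 g cm⁻³ = 1027 kg m⁻³, so water volume = 6.072×10^15 / 1027 = 5.912×10^12 m³.
Δh = 5.912×10^12 / 3.63×10^14 = 0.0163 m = 16.3 mm.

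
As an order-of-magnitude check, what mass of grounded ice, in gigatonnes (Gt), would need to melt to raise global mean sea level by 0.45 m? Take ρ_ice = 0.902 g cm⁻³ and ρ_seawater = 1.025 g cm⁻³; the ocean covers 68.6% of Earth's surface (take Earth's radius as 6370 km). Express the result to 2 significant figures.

≈ 1.6×10^5 Gt

Required water volume = Δh × A = 0.45 m × 3.50×10^14 m² = 1.574×10^14 m³.
ρ_w = 1.025 g cm⁻³ = 1025 kg m⁻³, so the mass of water = 1.574×10^14 m³ × 1025 kg m⁻³ = 1.613×10^17 kg = 1.6×10^5 Gt (and the same mass of ice, by conservation).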